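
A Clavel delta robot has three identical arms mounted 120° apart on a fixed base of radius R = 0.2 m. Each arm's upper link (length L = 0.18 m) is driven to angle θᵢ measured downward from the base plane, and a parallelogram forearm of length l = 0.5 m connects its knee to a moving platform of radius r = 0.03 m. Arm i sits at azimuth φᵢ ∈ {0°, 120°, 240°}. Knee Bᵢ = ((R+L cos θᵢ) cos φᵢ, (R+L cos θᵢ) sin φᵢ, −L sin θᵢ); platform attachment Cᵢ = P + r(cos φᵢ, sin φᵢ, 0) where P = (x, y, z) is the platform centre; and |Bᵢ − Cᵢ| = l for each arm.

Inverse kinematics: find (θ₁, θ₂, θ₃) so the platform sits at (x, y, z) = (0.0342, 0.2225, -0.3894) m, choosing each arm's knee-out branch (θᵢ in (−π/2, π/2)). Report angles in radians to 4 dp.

rotate P by −φ1: (0.0342, 0.2225, -0.3894)
  A cos θ + B sin θ = C:  0.1358·cos θ + -0.3894·sin θ = -0.0055
  γ=atan2(-0.3894,0.1358)=-1.2352;  ψ=arccos(-0.0133)=1.5841;  θ1=γ+ψ≈0.3489
arm 2 (φ=120.0°): x'=0.1756, y'=-0.1409
  e−x'=-0.0056;  (l²−L²−(e−x')²−y'²−z²)/2L = 0.1280
  γ=atan2(-0.3894,-0.0056)=-1.5852;  ψ=arccos(0.3288)=1.2358;  θ2=γ+ψ≈-0.3494
rotate P by −φ3: (-0.2098, -0.0816, -0.3894)
  A cos θ + B sin θ = C:  0.3798·cos θ + -0.3894·sin θ = -0.2359
  γ=atan2(-0.3894,0.3798)=-0.7979;  ψ=arccos(-0.4338)=2.0194;  θ3=γ+ψ≈1.2216

θ₁ = 0.3489, θ₂ = -0.3494, θ₃ = 1.2216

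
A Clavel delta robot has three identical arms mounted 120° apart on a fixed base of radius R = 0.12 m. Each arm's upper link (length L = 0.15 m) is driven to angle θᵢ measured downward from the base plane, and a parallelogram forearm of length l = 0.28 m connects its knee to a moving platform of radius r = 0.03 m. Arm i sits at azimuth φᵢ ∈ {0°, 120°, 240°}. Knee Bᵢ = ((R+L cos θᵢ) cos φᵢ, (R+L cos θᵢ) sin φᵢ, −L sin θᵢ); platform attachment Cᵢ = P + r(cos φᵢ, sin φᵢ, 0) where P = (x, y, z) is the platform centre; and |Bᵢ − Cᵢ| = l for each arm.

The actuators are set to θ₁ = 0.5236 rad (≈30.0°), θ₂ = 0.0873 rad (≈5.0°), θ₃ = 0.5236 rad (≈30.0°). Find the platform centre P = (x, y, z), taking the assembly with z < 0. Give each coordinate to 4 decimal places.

arm 1 at φ=0.0°: e+L cos θ1 = 0.2199;  O1 = (0.2199, 0.0000, -0.0750)
φ2=120.0°: virtual centre (-0.1197, 0.2074, -0.0131), radius l
O3 = (0.2199·cos240.0°, 0.2199·sin240.0°, -0.0750) = (-0.1100, -0.1904, -0.0750)
|O₂|²−|O₁|² = 0.0035;  |O₃|²−|O₁|² = 0.0000
[-0.6792 0.4147 0.1238]·P = 0.0035;  [-0.6597 -0.3809 0.0000]·P = 0.0000
Cramer: x(z) = -0.0025+0.0886z;  y(z) = 0.0044-0.1535z
sphere 1 gives Az²+Bz+C=0 with A=1.0314, B=0.1092, C=-0.0233;  B²−4AC=0.1080;  roots -0.2123, 0.1064;  negative root z = -0.2123
x = -0.0213, y = 0.0369

(-0.0213, 0.0369, -0.2123)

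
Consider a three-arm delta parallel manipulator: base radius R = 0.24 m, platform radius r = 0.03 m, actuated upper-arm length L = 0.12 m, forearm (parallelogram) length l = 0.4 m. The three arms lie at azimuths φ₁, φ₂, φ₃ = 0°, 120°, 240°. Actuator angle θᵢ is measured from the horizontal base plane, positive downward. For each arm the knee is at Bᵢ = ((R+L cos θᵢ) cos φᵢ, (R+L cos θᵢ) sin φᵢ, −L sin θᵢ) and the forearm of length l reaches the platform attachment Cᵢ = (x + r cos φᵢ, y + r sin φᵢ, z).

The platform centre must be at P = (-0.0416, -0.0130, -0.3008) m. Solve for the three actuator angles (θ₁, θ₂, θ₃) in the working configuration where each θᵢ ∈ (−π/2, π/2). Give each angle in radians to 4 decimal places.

θ₁ = 0.7854, θ₂ = 0.4359, θ₃ = 0.2616

rotate P by −φ1: (-0.0416, -0.0130, -0.3008)
  A cos θ + B sin θ = C:  0.2516·cos θ + -0.3008·sin θ = -0.0348
  θ1 = atan2(B,A) + arccos(C/0.3922) = 0.7854
φ2=120.0° → target in arm frame (0.0095, 0.0425)
  A=0.2005, B=-0.3008, C=(l²−L²−A²−y'²−z²)/(2L)=0.0547
  γ=atan2(-0.3008,0.2005)=-0.9830;  ψ=arccos(0.1513)=1.4189;  θ2=γ+ψ≈0.4359
φ3=240.0° → target in arm frame (0.0321, -0.0295)
  e−x'=0.1779;  (l²−L²−(e−x')²−y'²−z²)/2L = 0.0941
  θ3 = atan2(B,A) + arccos(C/0.3495) = 0.2616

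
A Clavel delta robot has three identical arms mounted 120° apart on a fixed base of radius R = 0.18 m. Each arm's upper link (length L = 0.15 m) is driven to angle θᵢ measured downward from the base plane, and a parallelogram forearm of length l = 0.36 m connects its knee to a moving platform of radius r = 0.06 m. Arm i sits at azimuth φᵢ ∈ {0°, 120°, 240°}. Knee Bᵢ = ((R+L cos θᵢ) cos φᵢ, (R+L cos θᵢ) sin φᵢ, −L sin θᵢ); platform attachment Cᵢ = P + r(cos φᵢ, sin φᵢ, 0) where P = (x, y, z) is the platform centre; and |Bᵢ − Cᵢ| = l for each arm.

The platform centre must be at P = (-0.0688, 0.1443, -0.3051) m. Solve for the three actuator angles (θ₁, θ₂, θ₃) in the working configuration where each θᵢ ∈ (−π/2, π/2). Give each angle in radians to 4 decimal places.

θ₁ = 0.9596, θ₂ = -0.2621, θ₃ = 1.0472

rotate P by −φ1: (-0.0688, 0.1443, -0.3051)
  A cos θ + B sin θ = C:  0.1888·cos θ + -0.3051·sin θ = -0.1415
  √(A²+B²)=0.3588;  θ1 = -1.0167+1.9762 ≈ 0.9596
arm 2 (φ=120.0°): x'=0.1594, y'=-0.0126
  e−x'=-0.0394;  (l²−L²−(e−x')²−y'²−z²)/2L = 0.0410
  √(A²+B²)=0.3076;  θ2 = -1.6991+1.4371 ≈ -0.2621
rotate P by −φ3: (-0.0906, -0.1317, -0.3051)
  A=0.2106, B=-0.3051, C=(l²−L²−A²−y'²−z²)/(2L)=-0.1589
  γ=atan2(-0.3051,0.2106)=-0.9667;  ψ=arccos(-0.4287)=2.0139;  θ3=γ+ψ≈1.0472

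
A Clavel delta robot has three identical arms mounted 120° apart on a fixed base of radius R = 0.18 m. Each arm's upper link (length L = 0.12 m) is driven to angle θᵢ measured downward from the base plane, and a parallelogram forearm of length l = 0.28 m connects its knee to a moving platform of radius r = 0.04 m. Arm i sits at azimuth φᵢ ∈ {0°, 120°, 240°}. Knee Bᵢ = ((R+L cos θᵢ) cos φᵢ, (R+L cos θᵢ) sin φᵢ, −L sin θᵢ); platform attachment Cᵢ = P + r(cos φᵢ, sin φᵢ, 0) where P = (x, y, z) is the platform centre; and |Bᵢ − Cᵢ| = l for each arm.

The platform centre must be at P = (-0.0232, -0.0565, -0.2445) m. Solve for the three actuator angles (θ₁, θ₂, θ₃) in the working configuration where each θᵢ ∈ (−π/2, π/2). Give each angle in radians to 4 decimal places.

φ1=0.0° → target in arm frame (-0.0232, -0.0565)
  A=0.1632, B=-0.2445, C=(l²−L²−A²−y'²−z²)/(2L)=-0.1067
  √(A²+B²)=0.2940;  θ1 = -0.9822+1.9422 ≈ 0.9600
φ2=120.0° → target in arm frame (-0.0373, 0.0483)
  A cos θ + B sin θ = C:  0.1773·cos θ + -0.2445·sin θ = -0.1232
  √(A²+B²)=0.3020;  θ2 = -0.9433+1.9909 ≈ 1.0476
φ3=240.0° → target in arm frame (0.0605, 0.0082)
  e−x'=0.0795;  (l²−L²−(e−x')²−y'²−z²)/2L = -0.0090
  θ3 = atan2(B,A) + arccos(C/0.2571) = 0.3493

θ₁ = 0.9600, θ₂ = 1.0476, θ₃ = 0.3493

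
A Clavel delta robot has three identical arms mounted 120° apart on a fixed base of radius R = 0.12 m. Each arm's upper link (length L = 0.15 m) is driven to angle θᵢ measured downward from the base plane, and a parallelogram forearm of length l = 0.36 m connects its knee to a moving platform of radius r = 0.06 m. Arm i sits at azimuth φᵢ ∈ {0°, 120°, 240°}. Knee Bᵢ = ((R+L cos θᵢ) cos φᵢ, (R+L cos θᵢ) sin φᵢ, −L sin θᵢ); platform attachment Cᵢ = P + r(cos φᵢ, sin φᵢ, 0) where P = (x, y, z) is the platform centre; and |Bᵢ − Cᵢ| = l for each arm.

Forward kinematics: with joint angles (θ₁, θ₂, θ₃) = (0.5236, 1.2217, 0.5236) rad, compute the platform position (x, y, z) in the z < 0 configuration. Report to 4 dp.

φ1=0.0°: virtual centre (0.1899, 0.0000, -0.0750), radius l
arm 2 at φ=120.0°: e+L cos θ2 = 0.1113;  centre 2 = (-0.0557, 0.0964, -0.1410)
arm 3 at φ=240.0°: e+L cos θ3 = 0.1899;  centre 3 = (-0.0950, -0.1645, -0.0750)
|centre ₂|²−|centre ₁|² = -0.0094;  |centre ₃|²−|centre ₁|² = 0.0000
plane₁₂: -0.4911x+0.1928y+-0.1319z = -0.0094
det = 0.2714;  x = 0.0114+-0.1599z,  y = -0.0198+0.2769z
sphere 1 gives Az²+Bz+C=0 with A=1.1022, B=0.1961, C=-0.0917;  B²−4AC=0.4429;  roots -0.3908, 0.2129;  negative root z = -0.3908
x = 0.0739, y = -0.1280

(0.0739, -0.1280, -0.3908)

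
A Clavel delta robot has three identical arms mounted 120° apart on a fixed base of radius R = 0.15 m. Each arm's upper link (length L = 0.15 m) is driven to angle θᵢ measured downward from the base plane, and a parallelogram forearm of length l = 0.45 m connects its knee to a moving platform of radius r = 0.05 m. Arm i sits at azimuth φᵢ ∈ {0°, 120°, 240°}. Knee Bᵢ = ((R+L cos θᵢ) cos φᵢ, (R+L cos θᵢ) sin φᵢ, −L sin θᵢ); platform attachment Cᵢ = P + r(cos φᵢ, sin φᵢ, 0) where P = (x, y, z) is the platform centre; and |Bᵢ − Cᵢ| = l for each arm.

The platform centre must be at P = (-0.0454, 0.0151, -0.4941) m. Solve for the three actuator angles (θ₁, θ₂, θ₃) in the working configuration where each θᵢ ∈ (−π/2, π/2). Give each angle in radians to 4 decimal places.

φ1=0.0° → target in arm frame (-0.0454, 0.0151)
  A=0.1454, B=-0.4941, C=(l²−L²−A²−y'²−z²)/(2L)=-0.2850
  γ=atan2(-0.4941,0.1454)=-1.2846;  ψ=arccos(-0.5534)=2.1572;  θ1=γ+ψ≈0.8726
rotate P by −φ2: (0.0358, 0.0318, -0.4941)
  A cos θ + B sin θ = C:  0.0642·cos θ + -0.4941·sin θ = -0.2309
  θ2 = atan2(B,A) + arccos(C/0.4983) = 0.6111
rotate P by −φ3: (0.0096, -0.0469, -0.4941)
  A=0.0904, B=-0.4941, C=(l²−L²−A²−y'²−z²)/(2L)=-0.2483
  θ3 = atan2(B,A) + arccos(C/0.5023) = 0.6980

θ₁ = 0.8726, θ₂ = 0.6111, θ₃ = 0.6980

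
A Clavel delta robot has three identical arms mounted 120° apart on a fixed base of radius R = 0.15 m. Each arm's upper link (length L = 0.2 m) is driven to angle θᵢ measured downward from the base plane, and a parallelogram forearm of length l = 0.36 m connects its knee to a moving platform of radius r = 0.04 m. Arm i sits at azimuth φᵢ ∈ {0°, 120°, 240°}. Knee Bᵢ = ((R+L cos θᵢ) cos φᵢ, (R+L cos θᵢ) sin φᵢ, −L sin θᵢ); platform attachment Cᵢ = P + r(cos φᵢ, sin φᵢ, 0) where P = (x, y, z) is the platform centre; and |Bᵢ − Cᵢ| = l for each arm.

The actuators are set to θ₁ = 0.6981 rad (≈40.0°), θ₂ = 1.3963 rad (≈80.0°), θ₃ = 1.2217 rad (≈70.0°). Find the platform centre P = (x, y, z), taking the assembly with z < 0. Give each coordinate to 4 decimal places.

φ1=0.0°: virtual centre (0.2632, 0.0000, -0.1286), radius l
arm 2 at φ=120.0°: ρ2 = 0.1447;  centre 2 = (-0.0724, 0.1253, -0.1970)
centre 3 = (0.1784·cos240.0°, 0.1784·sin240.0°, -0.1879) = (-0.0892, -0.1545, -0.1879)
|centre ₂|²−|centre ₁|² = -0.0261;  |centre ₃|²−|centre ₁|² = -0.0187
plane₁₂: -0.6711x+0.2507y+-0.1368z = -0.0261
Cramer: x(z) = 0.0331-0.1876z;  y(z) = -0.0152+0.0435z
quadratic in z: (1.0371)z²+(0.3421)z+(-0.0599)=0, √Δ=0.6046 → z ∈ {-0.4564, 0.1266}; z = -0.4564 (taking z<0)
x = 0.1188, y = -0.0351

(0.1188, -0.0351, -0.4564)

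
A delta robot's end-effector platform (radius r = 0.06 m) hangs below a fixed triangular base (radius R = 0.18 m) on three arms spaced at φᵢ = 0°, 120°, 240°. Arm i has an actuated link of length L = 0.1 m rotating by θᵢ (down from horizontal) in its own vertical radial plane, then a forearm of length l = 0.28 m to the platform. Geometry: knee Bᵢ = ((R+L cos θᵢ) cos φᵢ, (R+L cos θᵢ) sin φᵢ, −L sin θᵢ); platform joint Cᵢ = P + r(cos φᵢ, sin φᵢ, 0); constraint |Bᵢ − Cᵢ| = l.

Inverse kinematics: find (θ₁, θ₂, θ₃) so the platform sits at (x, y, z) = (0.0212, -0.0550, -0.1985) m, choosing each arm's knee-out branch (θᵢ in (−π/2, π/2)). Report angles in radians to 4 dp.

θ₁ = 0.0876, θ₂ = 0.7851, θ₃ = -0.0878

φ1=0.0° → target in arm frame (0.0212, -0.0550)
  A cos θ + B sin θ = C:  0.0988·cos θ + -0.1985·sin θ = 0.0811
  √(A²+B²)=0.2217;  θ1 = -1.1090+1.1966 ≈ 0.0876
arm 2 (φ=120.0°): x'=-0.0582, y'=0.0091
  e−x'=0.1782;  (l²−L²−(e−x')²−y'²−z²)/2L = -0.0143
  √(A²+B²)=0.2668;  θ2 = -0.8391+1.6243 ≈ 0.7851
φ3=240.0° → target in arm frame (0.0370, 0.0459)
  e−x'=0.0830;  (l²−L²−(e−x')²−y'²−z²)/2L = 0.1001
  γ=atan2(-0.1985,0.0830)=-1.1749;  ψ=arccos(0.4651)=1.0871;  θ3=γ+ψ≈-0.0878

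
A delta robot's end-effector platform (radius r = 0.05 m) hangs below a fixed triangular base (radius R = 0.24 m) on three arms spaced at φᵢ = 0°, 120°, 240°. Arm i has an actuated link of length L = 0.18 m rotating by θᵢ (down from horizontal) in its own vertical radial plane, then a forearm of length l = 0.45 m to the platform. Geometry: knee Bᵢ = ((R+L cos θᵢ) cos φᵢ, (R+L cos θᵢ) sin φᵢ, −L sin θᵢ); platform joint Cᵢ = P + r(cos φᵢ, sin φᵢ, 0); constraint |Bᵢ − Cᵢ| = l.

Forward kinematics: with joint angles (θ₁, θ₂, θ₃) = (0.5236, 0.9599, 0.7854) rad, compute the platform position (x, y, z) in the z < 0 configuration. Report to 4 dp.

φ1=0.0°: virtual centre (0.3459, 0.0000, -0.0900), radius l
arm 2 at φ=120.0°: ρ2 = 0.2932;  centre 2 = (-0.1466, 0.2540, -0.1474)
φ3=240.0°: virtual centre (-0.1586, -0.2748, -0.1273), radius l
subtract pairs → two planes through P
linear system: -0.9850x+0.5079y = -0.0200−-0.1149z; -1.0090x+-0.5495y = -0.0109−-0.0746z
Cramer: x(z) = 0.0157-0.0958z;  y(z) = -0.0090+0.0403z
quadratic in z: (1.0108)z²+(0.2426)z+(-0.0853)=0, √Δ=0.6353 → z ∈ {-0.4343, 0.1943}; z = -0.4343 (taking z<0)
x = 0.0573, y = -0.0265

(0.0573, -0.0265, -0.4343)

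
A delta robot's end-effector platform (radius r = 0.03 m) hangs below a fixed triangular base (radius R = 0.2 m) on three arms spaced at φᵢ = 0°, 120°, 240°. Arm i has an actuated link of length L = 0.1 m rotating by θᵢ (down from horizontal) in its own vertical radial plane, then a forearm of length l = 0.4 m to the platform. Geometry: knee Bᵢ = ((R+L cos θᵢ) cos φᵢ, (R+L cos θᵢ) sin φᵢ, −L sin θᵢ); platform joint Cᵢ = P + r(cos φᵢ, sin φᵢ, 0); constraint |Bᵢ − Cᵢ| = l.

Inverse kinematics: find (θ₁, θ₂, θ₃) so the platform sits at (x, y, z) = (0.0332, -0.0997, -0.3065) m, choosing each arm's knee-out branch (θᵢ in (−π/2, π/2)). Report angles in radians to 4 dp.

θ₁ = -0.0007, θ₂ = 0.9597, θ₃ = -0.3495

rotate P by −φ1: (0.0332, -0.0997, -0.3065)
  A cos θ + B sin θ = C:  0.1368·cos θ + -0.3065·sin θ = 0.1370
  γ=atan2(-0.3065,0.1368)=-1.1510;  ψ=arccos(0.4082)=1.1503;  θ1=γ+ψ≈-0.0007
φ2=120.0° → target in arm frame (-0.1029, 0.0211)
  A cos θ + B sin θ = C:  0.2729·cos θ + -0.3065·sin θ = -0.0944
  √(A²+B²)=0.4104;  θ2 = -0.8432+1.8029 ≈ 0.9597
arm 3 (φ=240.0°): x'=0.0697, y'=0.0786
  A cos θ + B sin θ = C:  0.1003·cos θ + -0.3065·sin θ = 0.1991
  θ3 = atan2(B,A) + arccos(C/0.3225) = -0.3495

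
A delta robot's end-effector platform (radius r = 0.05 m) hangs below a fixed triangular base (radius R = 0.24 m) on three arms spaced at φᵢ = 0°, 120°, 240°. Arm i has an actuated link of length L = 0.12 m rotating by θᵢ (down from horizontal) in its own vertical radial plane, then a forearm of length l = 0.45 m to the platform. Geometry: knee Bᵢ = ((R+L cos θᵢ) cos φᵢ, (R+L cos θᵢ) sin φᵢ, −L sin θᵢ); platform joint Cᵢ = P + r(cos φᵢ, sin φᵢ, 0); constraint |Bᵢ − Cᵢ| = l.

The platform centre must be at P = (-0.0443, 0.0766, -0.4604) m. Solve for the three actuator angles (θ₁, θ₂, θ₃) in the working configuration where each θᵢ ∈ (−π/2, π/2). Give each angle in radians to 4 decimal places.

θ₁ = 1.2221, θ₂ = 0.5238, θ₃ = 1.2215

rotate P by −φ1: (-0.0443, 0.0766, -0.4604)
  A=0.2343, B=-0.4604, C=(l²−L²−A²−y'²−z²)/(2L)=-0.3526
  √(A²+B²)=0.5166;  θ1 = -1.1000+2.3221 ≈ 1.2221
arm 2 (φ=120.0°): x'=0.0885, y'=0.0001
  A=0.1015, B=-0.4604, C=(l²−L²−A²−y'²−z²)/(2L)=-0.1424
  γ=atan2(-0.4604,0.1015)=-1.3538;  ψ=arccos(-0.3020)=1.8776;  θ2=γ+ψ≈0.5238
arm 3 (φ=240.0°): x'=-0.0442, y'=-0.0767
  A=0.2342, B=-0.4604, C=(l²−L²−A²−y'²−z²)/(2L)=-0.3525
  √(A²+B²)=0.5165;  θ3 = -1.1002+2.3218 ≈ 1.2215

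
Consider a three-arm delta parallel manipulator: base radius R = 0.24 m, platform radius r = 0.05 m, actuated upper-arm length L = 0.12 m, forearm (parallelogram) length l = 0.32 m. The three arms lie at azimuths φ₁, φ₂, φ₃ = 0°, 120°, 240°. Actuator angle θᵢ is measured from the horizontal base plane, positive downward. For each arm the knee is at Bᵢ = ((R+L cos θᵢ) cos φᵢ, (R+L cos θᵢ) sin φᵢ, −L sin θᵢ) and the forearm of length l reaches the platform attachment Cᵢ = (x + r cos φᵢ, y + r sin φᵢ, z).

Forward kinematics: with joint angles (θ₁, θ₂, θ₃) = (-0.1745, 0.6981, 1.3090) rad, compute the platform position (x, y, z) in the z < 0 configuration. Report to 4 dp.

(0.0819, 0.0501, -0.1998)

φ1=0.0°: virtual centre (0.3082, 0.0000, 0.0208), radius l
centre 2 = (0.2819·cos120.0°, 0.2819·sin120.0°, -0.0771) = (-0.1410, 0.2442, -0.0771)
centre 3 = (0.2211·cos240.0°, 0.2211·sin240.0°, -0.1159) = (-0.1105, -0.1914, -0.1159)
subtract pairs → two planes through P
linear system: -0.8983x+0.4883y = -0.0100−-0.1959z; -0.8374x+-0.3829y = -0.0331−-0.2735z
Cramer: x(z) = 0.0265-0.2770z;  y(z) = 0.0284-0.1084z
sphere 1 gives Az²+Bz+C=0 with A=1.0885, B=0.1082, C=-0.0218;  B²−4AC=0.1068;  roots -0.1998, 0.1004;  negative root z = -0.1998
x = 0.0819, y = 0.0501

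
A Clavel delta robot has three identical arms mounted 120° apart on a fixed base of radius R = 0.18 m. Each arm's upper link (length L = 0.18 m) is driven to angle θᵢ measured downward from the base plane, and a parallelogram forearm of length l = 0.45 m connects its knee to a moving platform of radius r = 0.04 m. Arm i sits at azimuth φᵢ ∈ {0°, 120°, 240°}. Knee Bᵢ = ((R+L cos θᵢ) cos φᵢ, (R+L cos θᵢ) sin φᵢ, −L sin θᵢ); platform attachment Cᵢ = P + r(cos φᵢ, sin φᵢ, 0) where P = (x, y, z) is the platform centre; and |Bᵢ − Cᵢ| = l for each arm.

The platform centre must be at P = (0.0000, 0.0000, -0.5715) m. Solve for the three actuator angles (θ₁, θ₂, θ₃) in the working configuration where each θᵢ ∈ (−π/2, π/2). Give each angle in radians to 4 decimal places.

φ1=0.0° → target in arm frame (0.0000, 0.0000)
  e−x'=0.1400;  (l²−L²−(e−x')²−y'²−z²)/2L = -0.4892
  θ1 = atan2(B,A) + arccos(C/0.5884) = 1.2219
φ2=120.0° → target in arm frame (0.0000, 0.0000)
  A=0.1400, B=-0.5715, C=(l²−L²−A²−y'²−z²)/(2L)=-0.4892
  √(A²+B²)=0.5884;  θ2 = -1.3306+2.5524 ≈ 1.2219
φ3=240.0° → target in arm frame (0.0000, 0.0000)
  e−x'=0.1400;  (l²−L²−(e−x')²−y'²−z²)/2L = -0.4892
  √(A²+B²)=0.5884;  θ3 = -1.3306+2.5524 ≈ 1.2219

θ₁ = 1.2219, θ₂ = 1.2219, θ₃ = 1.2219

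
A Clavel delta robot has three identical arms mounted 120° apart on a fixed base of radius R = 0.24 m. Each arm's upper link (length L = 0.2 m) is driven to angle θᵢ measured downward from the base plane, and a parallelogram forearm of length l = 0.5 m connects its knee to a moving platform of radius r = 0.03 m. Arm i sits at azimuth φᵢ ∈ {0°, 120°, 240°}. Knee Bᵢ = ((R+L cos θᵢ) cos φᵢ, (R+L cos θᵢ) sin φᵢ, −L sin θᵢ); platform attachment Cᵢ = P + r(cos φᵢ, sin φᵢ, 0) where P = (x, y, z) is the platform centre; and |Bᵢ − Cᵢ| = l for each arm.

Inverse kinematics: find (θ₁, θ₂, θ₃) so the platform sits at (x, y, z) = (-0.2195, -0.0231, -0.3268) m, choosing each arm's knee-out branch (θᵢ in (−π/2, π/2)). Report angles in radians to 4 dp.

rotate P by −φ1: (-0.2195, -0.0231, -0.3268)
  A cos θ + B sin θ = C:  0.4295·cos θ + -0.3268·sin θ = -0.2045
  γ=atan2(-0.3268,0.4295)=-0.6504;  ψ=arccos(-0.3789)=1.9594;  θ1=γ+ψ≈1.3090
φ2=120.0° → target in arm frame (0.0897, 0.2016)
  e−x'=0.1203;  (l²−L²−(e−x')²−y'²−z²)/2L = 0.1202
  θ2 = atan2(B,A) + arccos(C/0.3482) = 0.0002
arm 3 (φ=240.0°): x'=0.1298, y'=-0.1785
  e−x'=0.0802;  (l²−L²−(e−x')²−y'²−z²)/2L = 0.1622
  √(A²+B²)=0.3365;  θ3 = -1.3300+1.0678 ≈ -0.2622

θ₁ = 1.3090, θ₂ = 0.0002, θ₃ = -0.2622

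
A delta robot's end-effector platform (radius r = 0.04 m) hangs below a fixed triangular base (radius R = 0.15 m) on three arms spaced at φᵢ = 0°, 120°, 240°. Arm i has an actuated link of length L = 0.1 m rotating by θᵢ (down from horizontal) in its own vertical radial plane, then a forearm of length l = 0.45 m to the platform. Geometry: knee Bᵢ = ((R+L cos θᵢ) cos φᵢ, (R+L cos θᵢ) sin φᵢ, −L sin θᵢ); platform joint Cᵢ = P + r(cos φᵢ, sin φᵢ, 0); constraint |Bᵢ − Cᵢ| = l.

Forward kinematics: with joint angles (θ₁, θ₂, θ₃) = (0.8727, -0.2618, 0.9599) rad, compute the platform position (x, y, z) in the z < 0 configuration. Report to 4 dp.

arm 1 at φ=0.0°: e+L cos θ1 = 0.1743;  O1 = (0.1743, 0.0000, -0.0766)
φ2=120.0°: virtual centre (-0.1033, 0.1789, 0.0259), radius l
φ3=240.0°: virtual centre (-0.0837, -0.1449, -0.0819), radius l
eliminate P² terms by subtracting sphere 1 from 2 and 3
plane₁₂: -0.5551x+0.3578y+0.2050z = 0.0071
Cramer: x(z) = -0.0044+0.1610z;  y(z) = 0.0131-0.3231z
sphere 1 gives Az²+Bz+C=0 with A=1.1303, B=0.0873, C=-0.1645;  B²−4AC=0.7515;  roots -0.4221, 0.3449;  negative root z = -0.4221
x = -0.0723, y = 0.1494

(-0.0723, 0.1494, -0.4221)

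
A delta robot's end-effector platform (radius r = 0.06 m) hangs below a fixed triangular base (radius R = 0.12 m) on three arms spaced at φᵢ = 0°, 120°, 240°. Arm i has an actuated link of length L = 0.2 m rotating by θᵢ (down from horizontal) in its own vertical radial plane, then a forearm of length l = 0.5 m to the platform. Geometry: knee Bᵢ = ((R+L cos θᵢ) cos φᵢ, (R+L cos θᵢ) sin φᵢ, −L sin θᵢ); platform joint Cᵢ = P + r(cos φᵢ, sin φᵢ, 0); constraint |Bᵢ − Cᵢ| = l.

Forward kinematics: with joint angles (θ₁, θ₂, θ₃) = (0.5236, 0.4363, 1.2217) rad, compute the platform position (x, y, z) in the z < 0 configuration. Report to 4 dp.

(0.0999, 0.2110, -0.5332)

φ1=0.0°: virtual centre (0.2332, 0.0000, -0.1000), radius l
arm 2 at φ=120.0°: e+L cos θ2 = 0.2413;  O2 = (-0.1206, 0.2089, -0.0845)
O3 = (0.1284·cos240.0°, 0.1284·sin240.0°, -0.1879) = (-0.0642, -0.1112, -0.1879)
|O₂|²−|O₁|² = 0.0010;  |O₃|²−|O₁|² = -0.0126
plane₁₂: -0.7077x+0.4179y+0.0310z = 0.0010
det = 0.4060;  x = 0.0124+-0.1641z,  y = 0.0233+-0.3520z
sphere 1 gives Az²+Bz+C=0 with A=1.1508, B=0.2560, C=-0.1907;  B²−4AC=0.9434;  roots -0.5332, 0.3108;  negative root z = -0.5332
x = 0.0999, y = 0.2110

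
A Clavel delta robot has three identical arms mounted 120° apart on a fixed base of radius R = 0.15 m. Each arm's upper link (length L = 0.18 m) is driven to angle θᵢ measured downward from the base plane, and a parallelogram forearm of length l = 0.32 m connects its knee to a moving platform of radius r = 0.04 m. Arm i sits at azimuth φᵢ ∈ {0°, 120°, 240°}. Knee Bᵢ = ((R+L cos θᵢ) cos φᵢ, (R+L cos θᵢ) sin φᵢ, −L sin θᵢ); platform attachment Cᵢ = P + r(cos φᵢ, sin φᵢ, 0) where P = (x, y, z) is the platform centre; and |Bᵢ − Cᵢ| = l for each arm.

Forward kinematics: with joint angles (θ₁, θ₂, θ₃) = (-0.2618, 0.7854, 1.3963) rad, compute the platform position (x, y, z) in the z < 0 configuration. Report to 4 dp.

arm 1 at φ=0.0°: e+L cos θ1 = 0.2839;  centre 1 = (0.2839, 0.0000, 0.0466)
centre 2 = (0.2373·cos120.0°, 0.2373·sin120.0°, -0.1273) = (-0.1186, 0.2055, -0.1273)
arm 3 at φ=240.0°: e+L cos θ3 = 0.1413;  centre 3 = (-0.0706, -0.1223, -0.1773)
|centre ₂|²−|centre ₁|² = -0.0102;  |centre ₃|²−|centre ₁|² = -0.0314
plane₁₂: -0.8050x+0.4110y+-0.3477z = -0.0102
det = 0.4883;  x = 0.0315+-0.5510z,  y = 0.0368+-0.2332z
quadratic in z: (1.3580)z²+(0.1677)z+(-0.0352)=0, √Δ=0.4684 → z ∈ {-0.2342, 0.1107}; z = -0.2342 (taking z<0)
x = 0.1606, y = 0.0915

(0.1606, 0.0915, -0.2342)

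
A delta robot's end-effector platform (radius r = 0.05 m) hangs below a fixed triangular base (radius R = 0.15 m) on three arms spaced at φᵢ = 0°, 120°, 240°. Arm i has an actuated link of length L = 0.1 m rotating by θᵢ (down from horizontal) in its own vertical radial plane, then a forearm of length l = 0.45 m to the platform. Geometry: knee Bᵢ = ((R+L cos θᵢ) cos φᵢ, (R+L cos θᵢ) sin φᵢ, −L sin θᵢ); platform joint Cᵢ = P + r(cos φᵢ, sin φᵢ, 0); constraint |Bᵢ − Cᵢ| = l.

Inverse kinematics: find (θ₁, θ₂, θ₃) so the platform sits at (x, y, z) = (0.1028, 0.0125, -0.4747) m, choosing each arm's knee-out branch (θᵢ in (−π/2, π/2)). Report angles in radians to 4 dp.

arm 1 (φ=0.0°): x'=0.1028, y'=0.0125
  A cos θ + B sin θ = C:  -0.0028·cos θ + -0.4747·sin θ = -0.1650
  γ=atan2(-0.4747,-0.0028)=-1.5767;  ψ=arccos(-0.3476)=1.9258;  θ1=γ+ψ≈0.3491
arm 2 (φ=120.0°): x'=-0.0406, y'=-0.0953
  e−x'=0.1406;  (l²−L²−(e−x')²−y'²−z²)/2L = -0.3084
  γ=atan2(-0.4747,0.1406)=-1.2829;  ψ=arccos(-0.6229)=2.2433;  θ2=γ+ψ≈0.9604
rotate P by −φ3: (-0.0622, 0.0828, -0.4747)
  A cos θ + B sin θ = C:  0.1622·cos θ + -0.4747·sin θ = -0.3300
  γ=atan2(-0.4747,0.1622)=-1.2415;  ψ=arccos(-0.6579)=2.2888;  θ3=γ+ψ≈1.0473

θ₁ = 0.3491, θ₂ = 0.9604, θ₃ = 1.0473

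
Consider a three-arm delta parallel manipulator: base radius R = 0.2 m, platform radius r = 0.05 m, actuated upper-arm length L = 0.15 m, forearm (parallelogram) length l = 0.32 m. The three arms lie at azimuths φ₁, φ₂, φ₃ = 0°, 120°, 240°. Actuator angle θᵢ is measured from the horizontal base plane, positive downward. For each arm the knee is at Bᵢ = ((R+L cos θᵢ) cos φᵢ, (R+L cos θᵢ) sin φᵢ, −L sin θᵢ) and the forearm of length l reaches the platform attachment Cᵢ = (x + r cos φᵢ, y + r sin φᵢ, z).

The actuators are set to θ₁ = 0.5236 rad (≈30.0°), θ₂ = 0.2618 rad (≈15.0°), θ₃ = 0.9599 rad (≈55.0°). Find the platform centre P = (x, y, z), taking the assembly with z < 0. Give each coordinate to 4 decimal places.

φ1=0.0°: virtual centre (0.2799, 0.0000, -0.0750), radius l
S2 = (0.2949·cos120.0°, 0.2949·sin120.0°, -0.0388) = (-0.1474, 0.2554, -0.0388)
S3 = (0.2360·cos240.0°, 0.2360·sin240.0°, -0.1229) = (-0.1180, -0.2044, -0.1229)
|S₂|²−|S₁|² = 0.0045;  |S₃|²−|S₁|² = -0.0132
plane₁₂: -0.8547x+0.5108y+0.0724z = 0.0045
Cramer: x(z) = 0.0065-0.0256z;  y(z) = 0.0196-0.1844z
quadratic in z: (1.0347)z²+(0.1567)z+(-0.0216)=0, √Δ=0.3377 → z ∈ {-0.2389, 0.0874}; z = -0.2389 (taking z<0)
x = 0.0126, y = 0.0637

(0.0126, 0.0637, -0.2389)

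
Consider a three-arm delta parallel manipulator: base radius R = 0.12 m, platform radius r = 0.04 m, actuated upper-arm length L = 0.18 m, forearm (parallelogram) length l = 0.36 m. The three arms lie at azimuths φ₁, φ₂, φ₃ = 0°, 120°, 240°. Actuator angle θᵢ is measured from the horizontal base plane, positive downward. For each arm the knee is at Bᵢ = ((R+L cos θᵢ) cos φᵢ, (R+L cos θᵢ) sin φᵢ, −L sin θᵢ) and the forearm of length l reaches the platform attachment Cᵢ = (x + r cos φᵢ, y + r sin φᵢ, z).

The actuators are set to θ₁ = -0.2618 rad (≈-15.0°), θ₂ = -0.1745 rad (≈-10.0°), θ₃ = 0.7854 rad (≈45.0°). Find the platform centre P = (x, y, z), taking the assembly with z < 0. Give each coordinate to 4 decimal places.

(0.0737, 0.1109, -0.2447)

arm 1 at φ=0.0°: (R−r)+L cos θ1 = 0.2539;  O1 = (0.2539, 0.0000, 0.0466)
φ2=120.0°: virtual centre (-0.1286, 0.2228, 0.0313), radius l
φ3=240.0°: virtual centre (-0.1036, -0.1795, -0.1273), radius l
eliminate P² terms by subtracting sphere 1 from 2 and 3
[-0.7650 0.4456 -0.0307]·P = 0.0005;  [-0.7150 -0.3590 -0.3477]·P = -0.0075
det = 0.5933;  x = 0.0053+-0.2797z,  y = 0.0103+-0.4114z
into |P−O₁|² = l²: 1.2475z² + 0.0375z + -0.0655 = 0;  Δ = 0.3284;  z = -0.2447 or 0.2147 → z<0 root = -0.2447
x = 0.0737, y = 0.1109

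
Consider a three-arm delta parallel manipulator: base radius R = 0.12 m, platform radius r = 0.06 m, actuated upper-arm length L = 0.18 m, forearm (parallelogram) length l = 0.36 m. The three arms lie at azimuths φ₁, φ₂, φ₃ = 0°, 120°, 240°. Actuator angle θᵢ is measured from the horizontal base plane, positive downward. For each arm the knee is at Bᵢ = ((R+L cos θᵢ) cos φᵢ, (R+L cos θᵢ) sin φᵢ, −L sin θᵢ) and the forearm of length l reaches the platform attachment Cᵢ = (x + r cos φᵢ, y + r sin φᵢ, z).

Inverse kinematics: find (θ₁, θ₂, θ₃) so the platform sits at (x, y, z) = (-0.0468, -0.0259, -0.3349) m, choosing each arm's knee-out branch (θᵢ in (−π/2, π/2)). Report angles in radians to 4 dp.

θ₁ = 0.5240, θ₂ = 0.3494, θ₃ = 0.1746

arm 1 (φ=0.0°): x'=-0.0468, y'=-0.0259
  A cos θ + B sin θ = C:  0.1068·cos θ + -0.3349·sin θ = -0.0751
  γ=atan2(-0.3349,0.1068)=-1.2621;  ψ=arccos(-0.2136)=1.7861;  θ1=γ+ψ≈0.5240
arm 2 (φ=120.0°): x'=0.0010, y'=0.0535
  A=0.0590, B=-0.3349, C=(l²−L²−A²−y'²−z²)/(2L)=-0.0592
  θ2 = atan2(B,A) + arccos(C/0.3401) = 0.3494
rotate P by −φ3: (0.0458, -0.0276, -0.3349)
  e−x'=0.0142;  (l²−L²−(e−x')²−y'²−z²)/2L = -0.0442
  √(A²+B²)=0.3352;  θ3 = -1.5285+1.7031 ≈ 0.1746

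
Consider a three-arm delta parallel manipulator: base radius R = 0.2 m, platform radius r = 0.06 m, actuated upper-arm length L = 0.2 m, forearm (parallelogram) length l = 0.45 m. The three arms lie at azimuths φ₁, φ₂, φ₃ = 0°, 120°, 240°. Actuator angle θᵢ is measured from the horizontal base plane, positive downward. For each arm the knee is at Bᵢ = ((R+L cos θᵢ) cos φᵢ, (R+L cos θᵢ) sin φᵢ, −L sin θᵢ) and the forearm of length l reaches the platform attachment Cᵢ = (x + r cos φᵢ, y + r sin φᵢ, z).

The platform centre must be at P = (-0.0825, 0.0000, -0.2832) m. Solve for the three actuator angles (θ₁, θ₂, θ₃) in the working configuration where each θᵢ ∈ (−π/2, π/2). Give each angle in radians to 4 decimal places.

θ₁ = 0.4363, θ₂ = -0.2615, θ₃ = -0.2615

arm 1 (φ=0.0°): x'=-0.0825, y'=0.0000
  A cos θ + B sin θ = C:  0.2225·cos θ + -0.2832·sin θ = 0.0820
  θ1 = atan2(B,A) + arccos(C/0.3602) = 0.4363
rotate P by −φ2: (0.0412, 0.0714, -0.2832)
  e−x'=0.0988;  (l²−L²−(e−x')²−y'²−z²)/2L = 0.1686
  √(A²+B²)=0.2999;  θ2 = -1.2353+0.9738 ≈ -0.2615
rotate P by −φ3: (0.0413, -0.0714, -0.2832)
  A=0.0987, B=-0.2832, C=(l²−L²−A²−y'²−z²)/(2L)=0.1686
  √(A²+B²)=0.2999;  θ3 = -1.2353+0.9738 ≈ -0.2615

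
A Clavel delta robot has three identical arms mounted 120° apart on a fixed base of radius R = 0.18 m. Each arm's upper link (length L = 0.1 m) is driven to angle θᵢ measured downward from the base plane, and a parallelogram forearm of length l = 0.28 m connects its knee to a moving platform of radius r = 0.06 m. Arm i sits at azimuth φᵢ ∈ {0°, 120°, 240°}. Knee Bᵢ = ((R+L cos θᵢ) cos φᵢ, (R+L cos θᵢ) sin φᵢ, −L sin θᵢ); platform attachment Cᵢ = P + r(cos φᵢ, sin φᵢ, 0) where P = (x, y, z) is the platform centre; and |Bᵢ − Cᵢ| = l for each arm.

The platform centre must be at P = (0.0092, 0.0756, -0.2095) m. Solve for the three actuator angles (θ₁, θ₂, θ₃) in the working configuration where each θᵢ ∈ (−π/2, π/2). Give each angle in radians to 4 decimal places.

φ1=0.0° → target in arm frame (0.0092, 0.0756)
  A=0.1108, B=-0.2095, C=(l²−L²−A²−y'²−z²)/(2L)=0.0326
  θ1 = atan2(B,A) + arccos(C/0.2370) = 0.3485
arm 2 (φ=120.0°): x'=0.0609, y'=-0.0458
  A=0.0591, B=-0.2095, C=(l²−L²−A²−y'²−z²)/(2L)=0.0946
  γ=atan2(-0.2095,0.0591)=-1.2957;  ψ=arccos(0.4345)=1.1213;  θ2=γ+ψ≈-0.1745
φ3=240.0° → target in arm frame (-0.0701, -0.0298)
  A cos θ + B sin θ = C:  0.1901·cos θ + -0.2095·sin θ = -0.0625
  γ=atan2(-0.2095,0.1901)=-0.8340;  ψ=arccos(-0.2211)=1.7937;  θ3=γ+ψ≈0.9597

θ₁ = 0.3485, θ₂ = -0.1745, θ₃ = 0.9597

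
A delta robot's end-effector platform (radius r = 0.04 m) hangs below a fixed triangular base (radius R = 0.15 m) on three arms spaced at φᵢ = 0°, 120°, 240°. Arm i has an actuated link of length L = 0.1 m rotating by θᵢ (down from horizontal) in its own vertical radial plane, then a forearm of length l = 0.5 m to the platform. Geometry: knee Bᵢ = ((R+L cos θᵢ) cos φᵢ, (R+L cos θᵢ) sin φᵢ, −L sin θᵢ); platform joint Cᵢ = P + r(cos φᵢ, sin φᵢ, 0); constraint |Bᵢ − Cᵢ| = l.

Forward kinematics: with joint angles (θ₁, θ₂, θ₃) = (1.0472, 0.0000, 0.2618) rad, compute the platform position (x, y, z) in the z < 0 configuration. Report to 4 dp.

φ1=0.0°: virtual centre (0.1600, 0.0000, -0.0866), radius l
arm 2 at φ=120.0°: (R−r)+L cos θ2 = 0.2100;  centre 2 = (-0.1050, 0.1819, 0.0000)
centre 3 = (0.2066·cos240.0°, 0.2066·sin240.0°, -0.0259) = (-0.1033, -0.1789, -0.0259)
eliminate P² terms by subtracting sphere 1 from 2 and 3
linear system: -0.5300x+0.3637y = 0.0110−0.1732z; -0.5266x+-0.3578y = 0.0103−0.1214z
Cramer: x(z) = -0.0201+0.2785z;  y(z) = 0.0009-0.0704z
sphere 1 gives Az²+Bz+C=0 with A=1.0825, B=0.0728, C=-0.2101;  B²−4AC=0.9149;  roots -0.4754, 0.4082;  negative root z = -0.4754
x = -0.1525, y = 0.0344

(-0.1525, 0.0344, -0.4754)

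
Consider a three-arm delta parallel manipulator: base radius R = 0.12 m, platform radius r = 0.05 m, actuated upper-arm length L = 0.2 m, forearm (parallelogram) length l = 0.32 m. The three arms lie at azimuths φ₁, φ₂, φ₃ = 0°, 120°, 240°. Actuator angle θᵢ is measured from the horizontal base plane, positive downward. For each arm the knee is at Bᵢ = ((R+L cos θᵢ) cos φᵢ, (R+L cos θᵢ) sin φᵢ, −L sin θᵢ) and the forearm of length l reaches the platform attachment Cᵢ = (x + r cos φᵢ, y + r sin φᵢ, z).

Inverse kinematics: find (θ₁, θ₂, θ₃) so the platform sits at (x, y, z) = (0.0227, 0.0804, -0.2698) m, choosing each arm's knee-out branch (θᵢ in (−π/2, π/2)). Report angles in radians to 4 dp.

θ₁ = 0.3487, θ₂ = 0.1744, θ₃ = 0.7854

arm 1 (φ=0.0°): x'=0.0227, y'=0.0804
  A=0.0473, B=-0.2698, C=(l²−L²−A²−y'²−z²)/(2L)=-0.0477
  θ1 = atan2(B,A) + arccos(C/0.2739) = 0.3487
arm 2 (φ=120.0°): x'=0.0583, y'=-0.0599
  e−x'=0.0117;  (l²−L²−(e−x')²−y'²−z²)/2L = -0.0353
  γ=atan2(-0.2698,0.0117)=-1.5274;  ψ=arccos(-0.1306)=1.7018;  θ2=γ+ψ≈0.1744
φ3=240.0° → target in arm frame (-0.0810, -0.0205)
  A cos θ + B sin θ = C:  0.1510·cos θ + -0.2698·sin θ = -0.0840
  θ3 = atan2(B,A) + arccos(C/0.3092) = 0.7854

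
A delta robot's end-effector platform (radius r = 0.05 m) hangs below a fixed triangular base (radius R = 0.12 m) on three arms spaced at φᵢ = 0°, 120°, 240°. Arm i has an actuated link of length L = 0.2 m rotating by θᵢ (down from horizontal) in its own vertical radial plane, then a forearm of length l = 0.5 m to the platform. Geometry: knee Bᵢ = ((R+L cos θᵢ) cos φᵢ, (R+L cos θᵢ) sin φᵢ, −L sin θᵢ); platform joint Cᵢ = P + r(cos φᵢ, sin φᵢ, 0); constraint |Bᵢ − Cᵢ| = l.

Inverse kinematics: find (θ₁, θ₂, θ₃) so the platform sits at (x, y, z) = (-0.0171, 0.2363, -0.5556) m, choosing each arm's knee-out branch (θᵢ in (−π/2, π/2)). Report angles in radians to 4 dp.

θ₁ = 0.9603, θ₂ = 0.3493, θ₃ = 1.3093

arm 1 (φ=0.0°): x'=-0.0171, y'=0.2363
  A=0.0871, B=-0.5556, C=(l²−L²−A²−y'²−z²)/(2L)=-0.4053
  γ=atan2(-0.5556,0.0871)=-1.4153;  ψ=arccos(-0.7207)=2.3755;  θ1=γ+ψ≈0.9603
φ2=120.0° → target in arm frame (0.2132, -0.1033)
  A cos θ + B sin θ = C:  -0.1432·cos θ + -0.5556·sin θ = -0.3247
  θ2 = atan2(B,A) + arccos(C/0.5738) = 0.3493
rotate P by −φ3: (-0.1961, -0.1330, -0.5556)
  A=0.2661, B=-0.5556, C=(l²−L²−A²−y'²−z²)/(2L)=-0.4679
  γ=atan2(-0.5556,0.2661)=-1.1241;  ψ=arccos(-0.7596)=2.4335;  θ3=γ+ψ≈1.3093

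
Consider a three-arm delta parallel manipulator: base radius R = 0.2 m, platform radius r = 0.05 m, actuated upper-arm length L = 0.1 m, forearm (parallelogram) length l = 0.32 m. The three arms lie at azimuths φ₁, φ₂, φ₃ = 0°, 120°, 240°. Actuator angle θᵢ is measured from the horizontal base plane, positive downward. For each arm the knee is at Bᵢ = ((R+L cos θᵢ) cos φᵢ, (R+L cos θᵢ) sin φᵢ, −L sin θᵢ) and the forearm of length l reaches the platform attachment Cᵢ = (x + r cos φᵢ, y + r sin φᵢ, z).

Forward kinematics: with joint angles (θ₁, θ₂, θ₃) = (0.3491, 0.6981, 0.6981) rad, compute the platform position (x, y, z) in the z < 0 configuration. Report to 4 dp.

centre 1 = (0.2440·cos0.0°, 0.2440·sin0.0°, -0.0342) = (0.2440, 0.0000, -0.0342)
centre 2 = (0.2266·cos120.0°, 0.2266·sin120.0°, -0.0643) = (-0.1133, 0.1962, -0.0643)
φ3=240.0°: virtual centre (-0.1133, -0.1962, -0.0643), radius l
|centre ₂|²−|centre ₁|² = -0.0052;  |centre ₃|²−|centre ₁|² = -0.0052
[-0.7145 0.3925 -0.0601]·P = -0.0052;  [-0.7145 -0.3925 -0.0601]·P = -0.0052
det = 0.5609;  x = 0.0073+-0.0842z,  y = 0.0000+0.0000z
quadratic in z: (1.0071)z²+(0.1083)z+(-0.0452)=0, √Δ=0.4403 → z ∈ {-0.2723, 0.1648}; z = -0.2723 (taking z<0)
x = 0.0302, y = 0.0000

(0.0302, 0.0000, -0.2723)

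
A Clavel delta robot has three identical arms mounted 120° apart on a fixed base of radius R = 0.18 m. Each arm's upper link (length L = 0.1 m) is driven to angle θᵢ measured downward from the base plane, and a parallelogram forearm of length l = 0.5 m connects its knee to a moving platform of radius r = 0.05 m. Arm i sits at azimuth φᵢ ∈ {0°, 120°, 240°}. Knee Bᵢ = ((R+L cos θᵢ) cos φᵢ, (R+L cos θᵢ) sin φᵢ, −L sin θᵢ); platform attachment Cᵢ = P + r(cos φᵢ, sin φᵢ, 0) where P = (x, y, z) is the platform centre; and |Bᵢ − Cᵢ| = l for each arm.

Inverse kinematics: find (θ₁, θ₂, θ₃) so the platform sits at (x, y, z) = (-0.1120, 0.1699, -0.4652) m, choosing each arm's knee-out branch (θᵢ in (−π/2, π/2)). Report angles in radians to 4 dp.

θ₁ = 1.1341, θ₂ = -0.3493, θ₃ = 1.0467

φ1=0.0° → target in arm frame (-0.1120, 0.1699)
  A=0.2420, B=-0.4652, C=(l²−L²−A²−y'²−z²)/(2L)=-0.3192
  γ=atan2(-0.4652,0.2420)=-1.0911;  ψ=arccos(-0.6087)=2.2253;  θ1=γ+ψ≈1.1341
rotate P by −φ2: (0.2031, 0.0120, -0.4652)
  A cos θ + B sin θ = C:  -0.0731·cos θ + -0.4652·sin θ = 0.0905
  γ=atan2(-0.4652,-0.0731)=-1.7267;  ψ=arccos(0.1921)=1.3775;  θ2=γ+ψ≈-0.3493
rotate P by −φ3: (-0.0911, -0.1819, -0.4652)
  e−x'=0.2211;  (l²−L²−(e−x')²−y'²−z²)/2L = -0.2921
  √(A²+B²)=0.5151;  θ3 = -1.1271+2.1737 ≈ 1.0467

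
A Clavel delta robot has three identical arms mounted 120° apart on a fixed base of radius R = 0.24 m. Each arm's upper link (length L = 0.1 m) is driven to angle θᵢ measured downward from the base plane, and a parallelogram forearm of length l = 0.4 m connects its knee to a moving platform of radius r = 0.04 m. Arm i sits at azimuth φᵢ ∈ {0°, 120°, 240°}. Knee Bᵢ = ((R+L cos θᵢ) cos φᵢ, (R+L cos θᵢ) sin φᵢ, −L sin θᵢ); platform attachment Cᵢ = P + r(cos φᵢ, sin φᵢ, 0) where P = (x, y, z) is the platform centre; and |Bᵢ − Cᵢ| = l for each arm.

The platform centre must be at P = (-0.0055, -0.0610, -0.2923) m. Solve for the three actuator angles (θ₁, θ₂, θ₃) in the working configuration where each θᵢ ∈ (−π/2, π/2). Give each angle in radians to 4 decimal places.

rotate P by −φ1: (-0.0055, -0.0610, -0.2923)
  A=0.2055, B=-0.2923, C=(l²−L²−A²−y'²−z²)/(2L)=0.0930
  √(A²+B²)=0.3573;  θ1 = -0.9580+1.3073 ≈ 0.3493
φ2=120.0° → target in arm frame (-0.0501, 0.0353)
  A=0.2501, B=-0.2923, C=(l²−L²−A²−y'²−z²)/(2L)=0.0039
  γ=atan2(-0.2923,0.2501)=-0.8631;  ψ=arccos(0.0101)=1.5607;  θ2=γ+ψ≈0.6976
φ3=240.0° → target in arm frame (0.0556, 0.0257)
  A cos θ + B sin θ = C:  0.1444·cos θ + -0.2923·sin θ = 0.2152
  θ3 = atan2(B,A) + arccos(C/0.3260) = -0.2620

θ₁ = 0.3493, θ₂ = 0.6976, θ₃ = -0.2620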